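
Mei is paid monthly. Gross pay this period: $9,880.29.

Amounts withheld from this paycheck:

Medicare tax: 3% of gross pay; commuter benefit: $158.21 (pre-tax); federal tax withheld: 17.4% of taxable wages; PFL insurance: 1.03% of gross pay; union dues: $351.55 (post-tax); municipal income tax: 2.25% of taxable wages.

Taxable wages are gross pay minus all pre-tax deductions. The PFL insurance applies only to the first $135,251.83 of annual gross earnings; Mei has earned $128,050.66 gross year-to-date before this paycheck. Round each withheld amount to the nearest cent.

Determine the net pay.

$7,089.56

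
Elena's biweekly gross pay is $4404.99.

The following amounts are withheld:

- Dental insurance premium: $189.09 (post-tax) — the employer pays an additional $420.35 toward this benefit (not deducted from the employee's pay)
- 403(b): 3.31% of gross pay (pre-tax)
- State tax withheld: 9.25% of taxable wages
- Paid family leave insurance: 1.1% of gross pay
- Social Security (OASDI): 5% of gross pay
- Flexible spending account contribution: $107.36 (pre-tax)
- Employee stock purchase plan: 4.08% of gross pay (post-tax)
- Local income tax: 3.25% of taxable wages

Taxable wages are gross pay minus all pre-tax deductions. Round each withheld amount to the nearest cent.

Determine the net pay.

$2995.34

403(b): $4404.99 × 0.0331 = $145.81
Flexible spending account contribution: $107.36
Pre-tax total = $145.81 + $107.36 = $253.17
Taxable wages = $4404.99 − $253.17 = $4151.82
State tax withheld: $4151.82 × 0.0925 = $384.04
Local income tax: $4151.82 × 0.0325 = $134.93
Social Security (OASDI): $4404.99 × 0.05 = $220.25
Paid family leave insurance: $4404.99 × 0.011 = $48.45
Employee stock purchase plan: $4404.99 × 0.0408 = $179.72
Dental insurance premium: $189.09
(Employer's $420.35 toward dental insurance premium is not withheld from the employee.)
Total deductions = $145.81 + $107.36 + $384.04 + $134.93 + $220.25 + $48.45 + $179.72 + $189.09 = $1409.65
Net pay = $4404.99 − $1409.65 = $2995.34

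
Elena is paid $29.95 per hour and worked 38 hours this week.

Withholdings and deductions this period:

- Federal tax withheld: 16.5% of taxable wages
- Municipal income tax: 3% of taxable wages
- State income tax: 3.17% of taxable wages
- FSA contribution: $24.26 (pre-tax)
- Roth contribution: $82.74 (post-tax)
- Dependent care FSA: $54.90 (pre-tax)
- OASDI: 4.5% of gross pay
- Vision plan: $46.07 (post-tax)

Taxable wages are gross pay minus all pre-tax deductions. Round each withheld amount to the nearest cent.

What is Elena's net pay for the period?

Gross pay: 38 × $29.95 = $1,138.10
Dependent care FSA: $54.90
FSA contribution: $24.26
Pre-tax total = $54.90 + $24.26 = $79.16
Taxable wages = $1,138.10 − $79.16 = $1,058.94
Federal tax withheld: $1,058.94 × 0.165 = $174.73
Municipal income tax: $1,058.94 × 0.03 = $31.77
State income tax: $1,058.94 × 0.0317 = $33.57
OASDI: $1,138.10 × 0.045 = $51.21
Vision plan: $46.07
Roth contribution: $82.74
Total deductions = $54.90 + $24.26 + $174.73 + $31.77 + $33.57 + $51.21 + $46.07 + $82.74 = $499.25
Net pay = $1,138.10 − $499.25 = $638.85

$638.85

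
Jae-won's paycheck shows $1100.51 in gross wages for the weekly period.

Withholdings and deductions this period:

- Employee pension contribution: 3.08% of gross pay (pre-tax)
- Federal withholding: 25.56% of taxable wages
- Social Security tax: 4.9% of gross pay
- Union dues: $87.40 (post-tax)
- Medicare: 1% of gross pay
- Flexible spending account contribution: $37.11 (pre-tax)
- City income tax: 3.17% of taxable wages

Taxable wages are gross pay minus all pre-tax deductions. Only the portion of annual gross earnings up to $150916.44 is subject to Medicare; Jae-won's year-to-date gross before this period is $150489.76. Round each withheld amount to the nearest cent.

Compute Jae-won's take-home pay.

Employee pension contribution: $1100.51 × 0.0308 = $33.90
Flexible spending account contribution: $37.11
Pre-tax total = $33.90 + $37.11 = $71.01
Taxable wages = $1100.51 − $71.01 = $1029.50
Federal withholding: $1029.50 × 0.2556 = $263.14
City income tax: $1029.50 × 0.0317 = $32.64
Medicare: only $150916.44 − $150489.76 = $426.68 of this check is subject → $426.68 × 0.01 = $4.27
Social Security tax: $1100.51 × 0.049 = $53.92
Union dues: $87.40
Total deductions = $33.90 + $37.11 + $263.14 + $32.64 + $4.27 + $53.92 + $87.40 = $512.38
Net pay = $1100.51 − $512.38 = $588.13

$588.13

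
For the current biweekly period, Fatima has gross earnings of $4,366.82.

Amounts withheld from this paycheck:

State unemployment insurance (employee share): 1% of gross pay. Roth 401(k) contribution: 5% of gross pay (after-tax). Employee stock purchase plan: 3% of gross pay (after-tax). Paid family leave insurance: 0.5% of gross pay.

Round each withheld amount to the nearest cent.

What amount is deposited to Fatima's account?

State unemployment insurance (employee share): $4,366.82 × 0.01 = $43.67
Paid family leave insurance: $4,366.82 × 0.005 = $21.83
Roth 401(k) contribution: $4,366.82 × 0.05 = $218.34
Employee stock purchase plan: $4,366.82 × 0.03 = $131.00
Total deductions = $43.67 + $21.83 + $218.34 + $131.00 = $414.84
Net pay = $4,366.82 − $414.84 = $3,951.98

$3,951.98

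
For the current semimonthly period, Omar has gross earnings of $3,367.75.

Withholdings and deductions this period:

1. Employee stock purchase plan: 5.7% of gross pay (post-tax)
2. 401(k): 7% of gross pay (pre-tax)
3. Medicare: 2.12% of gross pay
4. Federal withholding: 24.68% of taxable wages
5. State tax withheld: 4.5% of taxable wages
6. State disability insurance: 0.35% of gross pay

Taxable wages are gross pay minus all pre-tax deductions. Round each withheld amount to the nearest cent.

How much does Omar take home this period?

$1,942.94

401(k): $3,367.75 × 0.07 = $235.74
Taxable wages = $3,367.75 − $235.74 = $3,132.01
Federal withholding: $3,132.01 × 0.2468 = $772.98
State tax withheld: $3,132.01 × 0.045 = $140.94
State disability insurance: $3,367.75 × 0.0035 = $11.79
Medicare: $3,367.75 × 0.0212 = $71.40
Employee stock purchase plan: $3,367.75 × 0.057 = $191.96
Total deductions = $235.74 + $772.98 + $140.94 + $11.79 + $71.40 + $191.96 = $1,424.81
Net pay = $3,367.75 − $1,424.81 = $1,942.94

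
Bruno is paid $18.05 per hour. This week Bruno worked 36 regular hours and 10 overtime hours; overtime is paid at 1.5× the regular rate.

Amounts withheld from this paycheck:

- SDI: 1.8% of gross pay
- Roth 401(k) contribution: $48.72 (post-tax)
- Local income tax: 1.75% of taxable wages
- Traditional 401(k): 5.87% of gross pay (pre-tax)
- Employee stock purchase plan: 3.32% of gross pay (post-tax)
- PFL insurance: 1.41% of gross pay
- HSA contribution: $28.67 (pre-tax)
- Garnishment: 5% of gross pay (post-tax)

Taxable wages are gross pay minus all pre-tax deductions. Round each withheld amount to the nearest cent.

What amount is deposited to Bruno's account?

Regular pay: 36 × $18.05 = $649.80
Overtime pay: 10 × $18.05 × 1.5 = $270.75
Gross pay = $649.80 + $270.75 = $920.55
Traditional 401(k): $920.55 × 0.0587 = $54.04
HSA contribution: $28.67
Pre-tax total = $54.04 + $28.67 = $82.71
Taxable wages = $920.55 − $82.71 = $837.84
Local income tax: $837.84 × 0.0175 = $14.66
SDI: $920.55 × 0.018 = $16.57
PFL insurance: $920.55 × 0.0141 = $12.98
Roth 401(k) contribution: $48.72
Garnishment: $920.55 × 0.05 = $46.03
Employee stock purchase plan: $920.55 × 0.0332 = $30.56
Total deductions = $54.04 + $28.67 + $14.66 + $16.57 + $12.98 + $48.72 + $46.03 + $30.56 = $252.23
Net pay = $920.55 − $252.23 = $668.32

$668.32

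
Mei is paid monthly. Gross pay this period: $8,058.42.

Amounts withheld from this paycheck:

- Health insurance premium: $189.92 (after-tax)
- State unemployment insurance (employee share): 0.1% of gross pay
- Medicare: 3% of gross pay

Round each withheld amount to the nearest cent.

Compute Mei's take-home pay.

$7,618.69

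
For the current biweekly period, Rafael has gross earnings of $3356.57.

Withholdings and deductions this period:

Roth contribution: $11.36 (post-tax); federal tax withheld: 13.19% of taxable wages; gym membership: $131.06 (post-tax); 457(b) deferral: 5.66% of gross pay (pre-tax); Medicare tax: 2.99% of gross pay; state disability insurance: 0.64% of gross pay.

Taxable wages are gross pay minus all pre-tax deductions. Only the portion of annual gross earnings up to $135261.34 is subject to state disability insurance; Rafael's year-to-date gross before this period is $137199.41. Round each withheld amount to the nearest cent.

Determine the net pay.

457(b) deferral: $3356.57 × 0.0566 = $189.98
Taxable wages = $3356.57 − $189.98 = $3166.59
Federal tax withheld: $3166.59 × 0.1319 = $417.67
State disability insurance: annual cap $135261.34 already reached (YTD $137199.41), so $0.00
Medicare tax: $3356.57 × 0.0299 = $100.36
Roth contribution: $11.36
Gym membership: $131.06
Total deductions = $189.98 + $417.67 + $0.00 + $100.36 + $11.36 + $131.06 = $850.43
Net pay = $3356.57 − $850.43 = $2506.14

$2506.14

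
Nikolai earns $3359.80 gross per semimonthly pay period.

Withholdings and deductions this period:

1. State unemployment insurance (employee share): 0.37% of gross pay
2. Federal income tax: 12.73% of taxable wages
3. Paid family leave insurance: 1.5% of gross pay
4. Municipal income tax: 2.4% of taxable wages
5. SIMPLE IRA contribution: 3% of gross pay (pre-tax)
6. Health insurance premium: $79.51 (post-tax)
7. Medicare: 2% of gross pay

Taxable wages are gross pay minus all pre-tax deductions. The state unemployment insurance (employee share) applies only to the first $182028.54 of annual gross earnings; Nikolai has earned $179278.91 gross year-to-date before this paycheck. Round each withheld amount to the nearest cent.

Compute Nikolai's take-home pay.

SIMPLE IRA contribution: $3359.80 × 0.03 = $100.79
Taxable wages = $3359.80 − $100.79 = $3259.01
Municipal income tax: $3259.01 × 0.024 = $78.22
Federal income tax: $3259.01 × 0.1273 = $414.87
Paid family leave insurance: $3359.80 × 0.015 = $50.40
Medicare: $3359.80 × 0.02 = $67.20
State unemployment insurance (employee share): only $182028.54 − $179278.91 = $2749.63 of this check is subject → $2749.63 × 0.0037 = $10.17
Health insurance premium: $79.51
Total deductions = $100.79 + $78.22 + $414.87 + $50.40 + $67.20 + $10.17 + $79.51 = $801.16
Net pay = $3359.80 − $801.16 = $2558.64

$2558.64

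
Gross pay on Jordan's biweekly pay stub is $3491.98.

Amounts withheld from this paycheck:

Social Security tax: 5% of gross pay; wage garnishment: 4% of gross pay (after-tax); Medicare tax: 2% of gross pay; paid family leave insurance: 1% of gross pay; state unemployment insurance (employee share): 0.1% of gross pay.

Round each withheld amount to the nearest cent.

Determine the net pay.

$3069.45

Social Security tax: $3491.98 × 0.05 = $174.60
Medicare tax: $3491.98 × 0.02 = $69.84
Paid family leave insurance: $3491.98 × 0.01 = $34.92
State unemployment insurance (employee share): $3491.98 × 0.001 = $3.49
Wage garnishment: $3491.98 × 0.04 = $139.68
Total deductions = $174.60 + $69.84 + $34.92 + $3.49 + $139.68 = $422.53
Net pay = $3491.98 − $422.53 = $3069.45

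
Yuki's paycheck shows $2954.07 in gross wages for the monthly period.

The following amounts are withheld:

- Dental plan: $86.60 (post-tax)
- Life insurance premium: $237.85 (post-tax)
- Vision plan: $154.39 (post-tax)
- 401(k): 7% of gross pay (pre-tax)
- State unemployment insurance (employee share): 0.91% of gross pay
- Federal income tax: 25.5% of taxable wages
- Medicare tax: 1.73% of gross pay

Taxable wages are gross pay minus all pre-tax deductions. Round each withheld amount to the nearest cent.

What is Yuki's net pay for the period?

$1489.90

401(k): $2954.07 × 0.07 = $206.78
Taxable wages = $2954.07 − $206.78 = $2747.29
Federal income tax: $2747.29 × 0.255 = $700.56
State unemployment insurance (employee share): $2954.07 × 0.0091 = $26.88
Medicare tax: $2954.07 × 0.0173 = $51.11
Vision plan: $154.39
Dental plan: $86.60
Life insurance premium: $237.85
Total deductions = $206.78 + $700.56 + $26.88 + $51.11 + $154.39 + $86.60 + $237.85 = $1464.17
Net pay = $2954.07 − $1464.17 = $1489.90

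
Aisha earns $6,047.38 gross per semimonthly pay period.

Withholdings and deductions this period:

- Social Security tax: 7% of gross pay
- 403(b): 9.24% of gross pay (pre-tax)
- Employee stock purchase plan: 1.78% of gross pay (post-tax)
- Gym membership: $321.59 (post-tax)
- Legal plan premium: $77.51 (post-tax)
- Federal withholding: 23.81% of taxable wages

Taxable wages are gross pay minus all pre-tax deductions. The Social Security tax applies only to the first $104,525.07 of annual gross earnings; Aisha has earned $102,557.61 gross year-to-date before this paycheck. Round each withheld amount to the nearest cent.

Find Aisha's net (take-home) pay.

403(b): $6,047.38 × 0.0924 = $558.78
Taxable wages = $6,047.38 − $558.78 = $5,488.60
Federal withholding: $5,488.60 × 0.2381 = $1,306.84
Social Security tax: only $104,525.07 − $102,557.61 = $1,967.46 of this check is subject → $1,967.46 × 0.07 = $137.72
Employee stock purchase plan: $6,047.38 × 0.0178 = $107.64
Gym membership: $321.59
Legal plan premium: $77.51
Total deductions = $558.78 + $1,306.84 + $137.72 + $107.64 + $321.59 + $77.51 = $2,510.08
Net pay = $6,047.38 − $2,510.08 = $3,537.30

$3,537.30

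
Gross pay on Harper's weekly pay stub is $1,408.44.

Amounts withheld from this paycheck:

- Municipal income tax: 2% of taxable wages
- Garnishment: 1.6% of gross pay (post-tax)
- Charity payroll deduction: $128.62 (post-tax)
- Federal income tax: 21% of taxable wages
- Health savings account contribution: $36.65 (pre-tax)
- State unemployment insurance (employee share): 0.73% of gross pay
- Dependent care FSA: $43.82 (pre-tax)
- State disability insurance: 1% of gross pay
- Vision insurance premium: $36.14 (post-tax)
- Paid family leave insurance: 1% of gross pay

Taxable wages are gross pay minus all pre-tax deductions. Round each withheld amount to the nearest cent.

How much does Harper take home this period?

$796.80

Health savings account contribution: $36.65
Dependent care FSA: $43.82
Pre-tax total = $36.65 + $43.82 = $80.47
Taxable wages = $1,408.44 − $80.47 = $1,327.97
Municipal income tax: $1,327.97 × 0.02 = $26.56
Federal income tax: $1,327.97 × 0.21 = $278.87
State disability insurance: $1,408.44 × 0.01 = $14.08
Paid family leave insurance: $1,408.44 × 0.01 = $14.08
State unemployment insurance (employee share): $1,408.44 × 0.0073 = $10.28
Charity payroll deduction: $128.62
Garnishment: $1,408.44 × 0.016 = $22.54
Vision insurance premium: $36.14
Total deductions = $36.65 + $43.82 + $26.56 + $278.87 + $14.08 + $14.08 + $10.28 + $128.62 + $22.54 + $36.14 = $611.64
Net pay = $1,408.44 − $611.64 = $796.80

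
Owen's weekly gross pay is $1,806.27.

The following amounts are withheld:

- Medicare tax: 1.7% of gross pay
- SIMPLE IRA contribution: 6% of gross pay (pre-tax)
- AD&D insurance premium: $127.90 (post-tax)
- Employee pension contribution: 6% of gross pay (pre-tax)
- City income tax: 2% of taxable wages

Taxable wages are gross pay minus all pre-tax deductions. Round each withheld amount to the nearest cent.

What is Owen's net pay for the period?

SIMPLE IRA contribution: $1,806.27 × 0.06 = $108.38
Employee pension contribution: $1,806.27 × 0.06 = $108.38
Pre-tax total = $108.38 + $108.38 = $216.76
Taxable wages = $1,806.27 − $216.76 = $1,589.51
City income tax: $1,589.51 × 0.02 = $31.79
Medicare tax: $1,806.27 × 0.017 = $30.71
AD&D insurance premium: $127.90
Total deductions = $108.38 + $108.38 + $31.79 + $30.71 + $127.90 = $407.16
Net pay = $1,806.27 − $407.16 = $1,399.11

$1,399.11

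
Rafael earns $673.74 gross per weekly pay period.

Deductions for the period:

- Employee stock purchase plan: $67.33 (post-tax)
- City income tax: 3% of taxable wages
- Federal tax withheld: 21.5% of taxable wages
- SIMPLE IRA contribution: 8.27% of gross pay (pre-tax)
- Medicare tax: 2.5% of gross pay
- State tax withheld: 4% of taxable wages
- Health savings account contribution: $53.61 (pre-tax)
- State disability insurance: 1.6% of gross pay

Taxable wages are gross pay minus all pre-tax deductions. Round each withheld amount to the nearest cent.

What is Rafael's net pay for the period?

SIMPLE IRA contribution: $673.74 × 0.0827 = $55.72
Health savings account contribution: $53.61
Pre-tax total = $55.72 + $53.61 = $109.33
Taxable wages = $673.74 − $109.33 = $564.41
State tax withheld: $564.41 × 0.04 = $22.58
Federal tax withheld: $564.41 × 0.215 = $121.35
City income tax: $564.41 × 0.03 = $16.93
State disability insurance: $673.74 × 0.016 = $10.78
Medicare tax: $673.74 × 0.025 = $16.84
Employee stock purchase plan: $67.33
Total deductions = $55.72 + $53.61 + $22.58 + $121.35 + $16.93 + $10.78 + $16.84 + $67.33 = $365.14
Net pay = $673.74 − $365.14 = $308.60

$308.60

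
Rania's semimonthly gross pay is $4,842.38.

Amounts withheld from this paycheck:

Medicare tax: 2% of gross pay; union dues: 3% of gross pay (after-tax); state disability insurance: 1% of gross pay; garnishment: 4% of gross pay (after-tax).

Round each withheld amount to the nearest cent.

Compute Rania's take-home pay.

$4,358.14

State disability insurance: $4,842.38 × 0.01 = $48.42
Medicare tax: $4,842.38 × 0.02 = $96.85
Union dues: $4,842.38 × 0.03 = $145.27
Garnishment: $4,842.38 × 0.04 = $193.70
Total deductions = $48.42 + $96.85 + $145.27 + $193.70 = $484.24
Net pay = $4,842.38 − $484.24 = $4,358.14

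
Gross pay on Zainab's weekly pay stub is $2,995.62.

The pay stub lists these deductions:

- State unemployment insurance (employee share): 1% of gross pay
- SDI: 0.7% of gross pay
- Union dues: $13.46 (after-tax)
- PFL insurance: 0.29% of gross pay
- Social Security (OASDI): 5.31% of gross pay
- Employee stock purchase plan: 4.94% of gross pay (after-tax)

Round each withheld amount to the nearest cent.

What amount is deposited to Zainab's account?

$2,615.49

State unemployment insurance (employee share): $2,995.62 × 0.01 = $29.96
SDI: $2,995.62 × 0.007 = $20.97
PFL insurance: $2,995.62 × 0.0029 = $8.69
Social Security (OASDI): $2,995.62 × 0.0531 = $159.07
Employee stock purchase plan: $2,995.62 × 0.0494 = $147.98
Union dues: $13.46
Total deductions = $29.96 + $20.97 + $8.69 + $159.07 + $147.98 + $13.46 = $380.13
Net pay = $2,995.62 − $380.13 = $2,615.49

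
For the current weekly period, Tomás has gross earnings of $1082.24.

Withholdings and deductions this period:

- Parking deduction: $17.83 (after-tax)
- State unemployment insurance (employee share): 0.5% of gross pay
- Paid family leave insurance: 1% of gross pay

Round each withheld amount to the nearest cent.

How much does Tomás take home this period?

$1048.18

Paid family leave insurance: $1082.24 × 0.01 = $10.82
State unemployment insurance (employee share): $1082.24 × 0.005 = $5.41
Parking deduction: $17.83
Total deductions = $10.82 + $5.41 + $17.83 = $34.06
Net pay = $1082.24 − $34.06 = $1048.18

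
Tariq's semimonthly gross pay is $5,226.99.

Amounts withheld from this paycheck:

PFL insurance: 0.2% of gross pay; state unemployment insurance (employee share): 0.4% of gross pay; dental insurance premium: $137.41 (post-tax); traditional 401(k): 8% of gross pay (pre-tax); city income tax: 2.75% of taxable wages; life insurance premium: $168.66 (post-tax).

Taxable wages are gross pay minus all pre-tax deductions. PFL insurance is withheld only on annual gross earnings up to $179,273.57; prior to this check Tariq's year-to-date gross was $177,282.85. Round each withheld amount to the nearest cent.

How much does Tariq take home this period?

$4,345.63

Traditional 401(k): $5,226.99 × 0.08 = $418.16
Taxable wages = $5,226.99 − $418.16 = $4,808.83
City income tax: $4,808.83 × 0.0275 = $132.24
PFL insurance: only $179,273.57 − $177,282.85 = $1,990.72 of this check is subject → $1,990.72 × 0.002 = $3.98
State unemployment insurance (employee share): $5,226.99 × 0.004 = $20.91
Life insurance premium: $168.66
Dental insurance premium: $137.41
Total deductions = $418.16 + $132.24 + $3.98 + $20.91 + $168.66 + $137.41 = $881.36
Net pay = $5,226.99 − $881.36 = $4,345.63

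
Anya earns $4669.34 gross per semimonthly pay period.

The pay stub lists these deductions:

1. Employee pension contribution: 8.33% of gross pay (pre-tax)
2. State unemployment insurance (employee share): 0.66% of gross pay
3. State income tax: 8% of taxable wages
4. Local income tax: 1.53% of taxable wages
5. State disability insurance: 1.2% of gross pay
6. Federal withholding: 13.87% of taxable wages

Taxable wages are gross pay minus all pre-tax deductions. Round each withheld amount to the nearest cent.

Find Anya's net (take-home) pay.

Employee pension contribution: $4669.34 × 0.0833 = $388.96
Taxable wages = $4669.34 − $388.96 = $4280.38
State income tax: $4280.38 × 0.08 = $342.43
Local income tax: $4280.38 × 0.0153 = $65.49
Federal withholding: $4280.38 × 0.1387 = $593.69
State disability insurance: $4669.34 × 0.012 = $56.03
State unemployment insurance (employee share): $4669.34 × 0.0066 = $30.82
Total deductions = $388.96 + $342.43 + $65.49 + $593.69 + $56.03 + $30.82 = $1477.42
Net pay = $4669.34 − $1477.42 = $3191.92

$3191.92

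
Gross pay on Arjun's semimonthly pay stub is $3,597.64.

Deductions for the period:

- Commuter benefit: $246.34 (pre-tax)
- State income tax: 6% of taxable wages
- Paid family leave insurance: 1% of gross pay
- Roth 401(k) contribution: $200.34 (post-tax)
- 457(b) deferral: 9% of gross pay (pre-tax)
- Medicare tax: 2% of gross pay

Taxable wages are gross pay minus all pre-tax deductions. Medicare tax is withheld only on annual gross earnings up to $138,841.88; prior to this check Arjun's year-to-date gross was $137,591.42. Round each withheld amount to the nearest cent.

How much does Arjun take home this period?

457(b) deferral: $3,597.64 × 0.09 = $323.79
Commuter benefit: $246.34
Pre-tax total = $323.79 + $246.34 = $570.13
Taxable wages = $3,597.64 − $570.13 = $3,027.51
State income tax: $3,027.51 × 0.06 = $181.65
Medicare tax: only $138,841.88 − $137,591.42 = $1,250.46 of this check is subject → $1,250.46 × 0.02 = $25.01
Paid family leave insurance: $3,597.64 × 0.01 = $35.98
Roth 401(k) contribution: $200.34
Total deductions = $323.79 + $246.34 + $181.65 + $25.01 + $35.98 + $200.34 = $1,013.11
Net pay = $3,597.64 − $1,013.11 = $2,584.53

$2,584.53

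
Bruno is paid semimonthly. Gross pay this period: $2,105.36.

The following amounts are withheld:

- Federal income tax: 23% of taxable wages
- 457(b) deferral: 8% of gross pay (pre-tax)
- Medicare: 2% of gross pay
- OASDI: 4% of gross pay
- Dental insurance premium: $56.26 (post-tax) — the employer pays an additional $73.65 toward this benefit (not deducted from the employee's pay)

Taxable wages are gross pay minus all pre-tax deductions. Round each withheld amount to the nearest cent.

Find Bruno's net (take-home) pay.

$1,308.86

457(b) deferral: $2,105.36 × 0.08 = $168.43
Taxable wages = $2,105.36 − $168.43 = $1,936.93
Federal income tax: $1,936.93 × 0.23 = $445.49
OASDI: $2,105.36 × 0.04 = $84.21
Medicare: $2,105.36 × 0.02 = $42.11
Dental insurance premium: $56.26
(Employer's $73.65 toward dental insurance premium is not withheld from the employee.)
Total deductions = $168.43 + $445.49 + $84.21 + $42.11 + $56.26 = $796.50
Net pay = $2,105.36 − $796.50 = $1,308.86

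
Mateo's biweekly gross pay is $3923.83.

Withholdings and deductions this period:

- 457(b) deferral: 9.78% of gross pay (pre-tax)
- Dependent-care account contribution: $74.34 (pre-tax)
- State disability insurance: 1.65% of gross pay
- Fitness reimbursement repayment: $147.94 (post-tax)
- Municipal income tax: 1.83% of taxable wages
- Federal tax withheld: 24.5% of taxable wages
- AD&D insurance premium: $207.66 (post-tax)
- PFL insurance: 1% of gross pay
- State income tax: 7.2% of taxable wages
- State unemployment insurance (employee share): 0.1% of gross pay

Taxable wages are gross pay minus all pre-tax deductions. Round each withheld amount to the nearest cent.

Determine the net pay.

Dependent-care account contribution: $74.34
457(b) deferral: $3923.83 × 0.0978 = $383.75
Pre-tax total = $74.34 + $383.75 = $458.09
Taxable wages = $3923.83 − $458.09 = $3465.74
State income tax: $3465.74 × 0.072 = $249.53
Federal tax withheld: $3465.74 × 0.245 = $849.11
Municipal income tax: $3465.74 × 0.0183 = $63.42
State disability insurance: $3923.83 × 0.0165 = $64.74
PFL insurance: $3923.83 × 0.01 = $39.24
State unemployment insurance (employee share): $3923.83 × 0.001 = $3.92
Fitness reimbursement repayment: $147.94
AD&D insurance premium: $207.66
Total deductions = $74.34 + $383.75 + $249.53 + $849.11 + $63.42 + $64.74 + $39.24 + $3.92 + $147.94 + $207.66 = $2083.65
Net pay = $3923.83 − $2083.65 = $1840.18

$1840.18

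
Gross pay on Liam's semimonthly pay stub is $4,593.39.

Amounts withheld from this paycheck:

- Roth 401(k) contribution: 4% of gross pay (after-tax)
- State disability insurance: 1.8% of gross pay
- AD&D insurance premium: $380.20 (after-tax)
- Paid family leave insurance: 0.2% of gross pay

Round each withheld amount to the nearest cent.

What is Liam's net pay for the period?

Paid family leave insurance: $4,593.39 × 0.002 = $9.19
State disability insurance: $4,593.39 × 0.018 = $82.68
Roth 401(k) contribution: $4,593.39 × 0.04 = $183.74
AD&D insurance premium: $380.20
Total deductions = $9.19 + $82.68 + $183.74 + $380.20 = $655.81
Net pay = $4,593.39 − $655.81 = $3,937.58

$3,937.58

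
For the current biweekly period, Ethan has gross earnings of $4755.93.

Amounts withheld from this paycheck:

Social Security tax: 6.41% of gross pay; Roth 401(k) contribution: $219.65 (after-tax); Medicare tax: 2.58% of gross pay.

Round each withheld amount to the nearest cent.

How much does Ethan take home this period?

$4108.72

Medicare tax: $4755.93 × 0.0258 = $122.70
Social Security tax: $4755.93 × 0.0641 = $304.86
Roth 401(k) contribution: $219.65
Total deductions = $122.70 + $304.86 + $219.65 = $647.21
Net pay = $4755.93 − $647.21 = $4108.72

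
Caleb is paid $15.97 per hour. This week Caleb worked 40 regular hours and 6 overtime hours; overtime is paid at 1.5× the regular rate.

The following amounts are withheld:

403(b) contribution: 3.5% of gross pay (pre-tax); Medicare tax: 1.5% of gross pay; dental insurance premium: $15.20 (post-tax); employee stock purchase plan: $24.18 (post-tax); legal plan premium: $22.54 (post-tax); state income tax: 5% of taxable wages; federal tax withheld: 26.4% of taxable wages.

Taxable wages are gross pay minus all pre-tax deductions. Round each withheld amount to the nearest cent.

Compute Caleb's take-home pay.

$444.36

Regular pay: 40 × $15.97 = $638.80
Overtime pay: 6 × $15.97 × 1.5 = $143.73
Gross pay = $638.80 + $143.73 = $782.53
403(b) contribution: $782.53 × 0.035 = $27.39
Taxable wages = $782.53 − $27.39 = $755.14
Federal tax withheld: $755.14 × 0.264 = $199.36
State income tax: $755.14 × 0.05 = $37.76
Medicare tax: $782.53 × 0.015 = $11.74
Employee stock purchase plan: $24.18
Legal plan premium: $22.54
Dental insurance premium: $15.20
Total deductions = $27.39 + $199.36 + $37.76 + $11.74 + $24.18 + $22.54 + $15.20 = $338.17
Net pay = $782.53 − $338.17 = $444.36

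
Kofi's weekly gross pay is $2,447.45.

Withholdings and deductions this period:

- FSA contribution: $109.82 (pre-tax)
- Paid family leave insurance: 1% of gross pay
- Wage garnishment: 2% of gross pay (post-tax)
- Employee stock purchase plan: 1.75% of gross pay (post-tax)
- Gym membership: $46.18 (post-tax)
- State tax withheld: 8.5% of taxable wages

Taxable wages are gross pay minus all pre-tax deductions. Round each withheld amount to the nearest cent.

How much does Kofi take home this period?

FSA contribution: $109.82
Taxable wages = $2,447.45 − $109.82 = $2,337.63
State tax withheld: $2,337.63 × 0.085 = $198.70
Paid family leave insurance: $2,447.45 × 0.01 = $24.47
Gym membership: $46.18
Wage garnishment: $2,447.45 × 0.02 = $48.95
Employee stock purchase plan: $2,447.45 × 0.0175 = $42.83
Total deductions = $109.82 + $198.70 + $24.47 + $46.18 + $48.95 + $42.83 = $470.95
Net pay = $2,447.45 − $470.95 = $1,976.50

$1,976.50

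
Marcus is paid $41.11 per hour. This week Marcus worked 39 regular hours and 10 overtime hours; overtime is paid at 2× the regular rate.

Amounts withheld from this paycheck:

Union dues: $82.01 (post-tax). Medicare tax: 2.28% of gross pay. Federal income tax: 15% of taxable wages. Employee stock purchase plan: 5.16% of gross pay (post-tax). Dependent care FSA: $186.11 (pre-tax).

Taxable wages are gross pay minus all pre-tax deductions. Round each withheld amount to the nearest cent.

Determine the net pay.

$1641.00

Regular pay: 39 × $41.11 = $1603.29
Overtime pay: 10 × $41.11 × 2 = $822.20
Gross pay = $1603.29 + $822.20 = $2425.49
Dependent care FSA: $186.11
Taxable wages = $2425.49 − $186.11 = $2239.38
Federal income tax: $2239.38 × 0.15 = $335.91
Medicare tax: $2425.49 × 0.0228 = $55.30
Union dues: $82.01
Employee stock purchase plan: $2425.49 × 0.0516 = $125.16
Total deductions = $186.11 + $335.91 + $55.30 + $82.01 + $125.16 = $784.49
Net pay = $2425.49 − $784.49 = $1641.00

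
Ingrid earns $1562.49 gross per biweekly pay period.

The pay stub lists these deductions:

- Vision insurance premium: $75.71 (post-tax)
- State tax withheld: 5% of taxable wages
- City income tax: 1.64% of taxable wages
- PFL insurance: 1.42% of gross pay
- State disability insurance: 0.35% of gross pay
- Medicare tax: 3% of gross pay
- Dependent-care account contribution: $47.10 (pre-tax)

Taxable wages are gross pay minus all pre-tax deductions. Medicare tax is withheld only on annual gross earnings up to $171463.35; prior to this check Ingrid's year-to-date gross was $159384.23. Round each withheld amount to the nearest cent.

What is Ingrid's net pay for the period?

Dependent-care account contribution: $47.10
Taxable wages = $1562.49 − $47.10 = $1515.39
State tax withheld: $1515.39 × 0.05 = $75.77
City income tax: $1515.39 × 0.0164 = $24.85
State disability insurance: $1562.49 × 0.0035 = $5.47
PFL insurance: $1562.49 × 0.0142 = $22.19
Medicare tax: cap not yet reached, full $1562.49 is subject → $1562.49 × 0.03 = $46.87
Vision insurance premium: $75.71
Total deductions = $47.10 + $75.77 + $24.85 + $5.47 + $22.19 + $46.87 + $75.71 = $297.96
Net pay = $1562.49 − $297.96 = $1264.53

$1264.53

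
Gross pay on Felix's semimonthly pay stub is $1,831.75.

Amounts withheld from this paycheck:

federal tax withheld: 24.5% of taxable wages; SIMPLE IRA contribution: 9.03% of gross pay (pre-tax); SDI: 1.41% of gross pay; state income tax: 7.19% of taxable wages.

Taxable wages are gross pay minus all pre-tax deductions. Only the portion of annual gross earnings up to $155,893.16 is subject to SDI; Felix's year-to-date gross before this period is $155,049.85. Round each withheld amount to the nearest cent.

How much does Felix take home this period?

$1,126.39

SIMPLE IRA contribution: $1,831.75 × 0.0903 = $165.41
Taxable wages = $1,831.75 − $165.41 = $1,666.34
State income tax: $1,666.34 × 0.0719 = $119.81
Federal tax withheld: $1,666.34 × 0.245 = $408.25
SDI: only $155,893.16 − $155,049.85 = $843.31 of this check is subject → $843.31 × 0.0141 = $11.89
Total deductions = $165.41 + $119.81 + $408.25 + $11.89 = $705.36
Net pay = $1,831.75 − $705.36 = $1,126.39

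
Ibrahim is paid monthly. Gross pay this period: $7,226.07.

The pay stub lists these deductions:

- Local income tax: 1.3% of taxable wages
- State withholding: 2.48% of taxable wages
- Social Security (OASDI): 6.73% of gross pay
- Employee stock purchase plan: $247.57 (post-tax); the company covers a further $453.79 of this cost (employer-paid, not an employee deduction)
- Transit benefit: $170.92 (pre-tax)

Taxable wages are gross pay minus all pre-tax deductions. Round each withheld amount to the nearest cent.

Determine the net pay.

$6,054.58

Transit benefit: $170.92
Taxable wages = $7,226.07 − $170.92 = $7,055.15
Local income tax: $7,055.15 × 0.013 = $91.72
State withholding: $7,055.15 × 0.0248 = $174.97
Social Security (OASDI): $7,226.07 × 0.0673 = $486.31
Employee stock purchase plan: $247.57
(Employer's $453.79 toward employee stock purchase plan is not withheld from the employee.)
Total deductions = $170.92 + $91.72 + $174.97 + $486.31 + $247.57 = $1,171.49
Net pay = $7,226.07 − $1,171.49 = $6,054.58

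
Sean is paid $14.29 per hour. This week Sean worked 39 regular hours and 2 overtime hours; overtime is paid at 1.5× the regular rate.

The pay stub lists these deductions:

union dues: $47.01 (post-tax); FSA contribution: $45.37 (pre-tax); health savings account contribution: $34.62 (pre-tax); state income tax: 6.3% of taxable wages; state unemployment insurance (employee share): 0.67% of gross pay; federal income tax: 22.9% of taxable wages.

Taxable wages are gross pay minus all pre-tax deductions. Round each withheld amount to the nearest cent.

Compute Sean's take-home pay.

$317.27

Regular pay: 39 × $14.29 = $557.31
Overtime pay: 2 × $14.29 × 1.5 = $42.87
Gross pay = $557.31 + $42.87 = $600.18
FSA contribution: $45.37
Health savings account contribution: $34.62
Pre-tax total = $45.37 + $34.62 = $79.99
Taxable wages = $600.18 − $79.99 = $520.19
Federal income tax: $520.19 × 0.229 = $119.12
State income tax: $520.19 × 0.063 = $32.77
State unemployment insurance (employee share): $600.18 × 0.0067 = $4.02
Union dues: $47.01
Total deductions = $45.37 + $34.62 + $119.12 + $32.77 + $4.02 + $47.01 = $282.91
Net pay = $600.18 − $282.91 = $317.27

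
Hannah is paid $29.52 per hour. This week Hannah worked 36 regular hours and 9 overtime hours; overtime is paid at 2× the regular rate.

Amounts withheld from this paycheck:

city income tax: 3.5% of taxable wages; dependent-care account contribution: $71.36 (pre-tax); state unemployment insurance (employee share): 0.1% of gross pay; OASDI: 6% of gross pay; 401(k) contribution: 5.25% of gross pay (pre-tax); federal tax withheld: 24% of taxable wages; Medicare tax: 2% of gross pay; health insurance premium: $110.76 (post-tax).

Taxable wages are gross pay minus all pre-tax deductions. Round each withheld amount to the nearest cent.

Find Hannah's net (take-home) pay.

Regular pay: 36 × $29.52 = $1,062.72
Overtime pay: 9 × $29.52 × 2 = $531.36
Gross pay = $1,062.72 + $531.36 = $1,594.08
401(k) contribution: $1,594.08 × 0.0525 = $83.69
Dependent-care account contribution: $71.36
Pre-tax total = $83.69 + $71.36 = $155.05
Taxable wages = $1,594.08 − $155.05 = $1,439.03
City income tax: $1,439.03 × 0.035 = $50.37
Federal tax withheld: $1,439.03 × 0.24 = $345.37
Medicare tax: $1,594.08 × 0.02 = $31.88
OASDI: $1,594.08 × 0.06 = $95.64
State unemployment insurance (employee share): $1,594.08 × 0.001 = $1.59
Health insurance premium: $110.76
Total deductions = $83.69 + $71.36 + $50.37 + $345.37 + $31.88 + $95.64 + $1.59 + $110.76 = $790.66
Net pay = $1,594.08 − $790.66 = $803.42

$803.42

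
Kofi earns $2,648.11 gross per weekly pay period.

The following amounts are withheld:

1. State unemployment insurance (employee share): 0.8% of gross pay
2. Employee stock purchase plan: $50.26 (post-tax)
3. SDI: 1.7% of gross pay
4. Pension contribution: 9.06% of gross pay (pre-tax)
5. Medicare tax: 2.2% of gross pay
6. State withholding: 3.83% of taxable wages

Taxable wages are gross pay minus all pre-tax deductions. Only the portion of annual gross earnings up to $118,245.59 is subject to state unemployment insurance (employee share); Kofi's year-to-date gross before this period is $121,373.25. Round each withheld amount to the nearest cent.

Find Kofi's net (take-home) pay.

Pension contribution: $2,648.11 × 0.0906 = $239.92
Taxable wages = $2,648.11 − $239.92 = $2,408.19
State withholding: $2,408.19 × 0.0383 = $92.23
SDI: $2,648.11 × 0.017 = $45.02
Medicare tax: $2,648.11 × 0.022 = $58.26
State unemployment insurance (employee share): annual cap $118,245.59 already reached (YTD $121,373.25), so $0.00
Employee stock purchase plan: $50.26
Total deductions = $239.92 + $92.23 + $45.02 + $58.26 + $0.00 + $50.26 = $485.69
Net pay = $2,648.11 − $485.69 = $2,162.42

$2,162.42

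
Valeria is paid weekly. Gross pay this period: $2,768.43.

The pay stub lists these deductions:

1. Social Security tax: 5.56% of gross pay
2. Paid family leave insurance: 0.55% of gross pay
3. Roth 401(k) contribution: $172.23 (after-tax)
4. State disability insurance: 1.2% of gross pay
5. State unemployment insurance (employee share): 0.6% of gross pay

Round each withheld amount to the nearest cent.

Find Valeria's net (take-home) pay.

$2,377.22

Social Security tax: $2,768.43 × 0.0556 = $153.92
Paid family leave insurance: $2,768.43 × 0.0055 = $15.23
State unemployment insurance (employee share): $2,768.43 × 0.006 = $16.61
State disability insurance: $2,768.43 × 0.012 = $33.22
Roth 401(k) contribution: $172.23
Total deductions = $153.92 + $15.23 + $16.61 + $33.22 + $172.23 = $391.21
Net pay = $2,768.43 − $391.21 = $2,377.22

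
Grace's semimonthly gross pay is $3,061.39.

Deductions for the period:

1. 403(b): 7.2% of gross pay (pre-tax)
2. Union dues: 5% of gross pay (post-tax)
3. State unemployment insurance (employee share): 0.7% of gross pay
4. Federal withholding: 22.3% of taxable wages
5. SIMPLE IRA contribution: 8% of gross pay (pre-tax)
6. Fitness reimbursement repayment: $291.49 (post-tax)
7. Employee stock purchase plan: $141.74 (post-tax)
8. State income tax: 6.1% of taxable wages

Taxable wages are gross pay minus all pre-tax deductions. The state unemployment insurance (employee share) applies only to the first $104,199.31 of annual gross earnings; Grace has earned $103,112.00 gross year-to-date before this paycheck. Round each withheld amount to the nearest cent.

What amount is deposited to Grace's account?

$1,264.87

SIMPLE IRA contribution: $3,061.39 × 0.08 = $244.91
403(b): $3,061.39 × 0.072 = $220.42
Pre-tax total = $244.91 + $220.42 = $465.33
Taxable wages = $3,061.39 − $465.33 = $2,596.06
State income tax: $2,596.06 × 0.061 = $158.36
Federal withholding: $2,596.06 × 0.223 = $578.92
State unemployment insurance (employee share): only $104,199.31 − $103,112.00 = $1,087.31 of this check is subject → $1,087.31 × 0.007 = $7.61
Union dues: $3,061.39 × 0.05 = $153.07
Fitness reimbursement repayment: $291.49
Employee stock purchase plan: $141.74
Total deductions = $244.91 + $220.42 + $158.36 + $578.92 + $7.61 + $153.07 + $291.49 + $141.74 = $1,796.52
Net pay = $3,061.39 − $1,796.52 = $1,264.87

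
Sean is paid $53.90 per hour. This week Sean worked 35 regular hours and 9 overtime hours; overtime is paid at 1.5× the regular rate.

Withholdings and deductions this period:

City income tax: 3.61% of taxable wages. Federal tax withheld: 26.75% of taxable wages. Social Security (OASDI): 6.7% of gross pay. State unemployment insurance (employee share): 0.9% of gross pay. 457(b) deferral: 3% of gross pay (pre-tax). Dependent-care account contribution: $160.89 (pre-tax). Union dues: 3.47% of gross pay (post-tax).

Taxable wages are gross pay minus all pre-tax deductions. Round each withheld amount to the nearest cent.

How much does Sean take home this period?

$1,364.45

Regular pay: 35 × $53.90 = $1,886.50
Overtime pay: 9 × $53.90 × 1.5 = $727.65
Gross pay = $1,886.50 + $727.65 = $2,614.15
Dependent-care account contribution: $160.89
457(b) deferral: $2,614.15 × 0.03 = $78.42
Pre-tax total = $160.89 + $78.42 = $239.31
Taxable wages = $2,614.15 − $239.31 = $2,374.84
City income tax: $2,374.84 × 0.0361 = $85.73
Federal tax withheld: $2,374.84 × 0.2675 = $635.27
State unemployment insurance (employee share): $2,614.15 × 0.009 = $23.53
Social Security (OASDI): $2,614.15 × 0.067 = $175.15
Union dues: $2,614.15 × 0.0347 = $90.71
Total deductions = $160.89 + $78.42 + $85.73 + $635.27 + $23.53 + $175.15 + $90.71 = $1,249.70
Net pay = $2,614.15 − $1,249.70 = $1,364.45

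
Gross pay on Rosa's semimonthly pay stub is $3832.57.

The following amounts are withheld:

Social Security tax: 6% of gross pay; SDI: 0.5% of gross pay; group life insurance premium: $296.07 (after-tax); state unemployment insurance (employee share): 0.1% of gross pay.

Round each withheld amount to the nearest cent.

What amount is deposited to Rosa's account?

$3283.56

State unemployment insurance (employee share): $3832.57 × 0.001 = $3.83
Social Security tax: $3832.57 × 0.06 = $229.95
SDI: $3832.57 × 0.005 = $19.16
Group life insurance premium: $296.07
Total deductions = $3.83 + $229.95 + $19.16 + $296.07 = $549.01
Net pay = $3832.57 − $549.01 = $3283.56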